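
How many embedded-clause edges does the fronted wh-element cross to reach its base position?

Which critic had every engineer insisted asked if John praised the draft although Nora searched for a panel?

"which critic" is extracted from the subject of "asked".
Boundaries crossed, outermost first: [Ø] — 1 in total.

1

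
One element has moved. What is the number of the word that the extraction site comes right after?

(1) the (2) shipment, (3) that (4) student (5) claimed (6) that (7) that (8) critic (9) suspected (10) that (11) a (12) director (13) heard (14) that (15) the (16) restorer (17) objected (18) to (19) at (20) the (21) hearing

18

The displaced element is "the shipment" (word 2).
It is linked across 3 clause boundaries (that → that → that).
It functions as the object of the preposition "to" of "objected", so the gap sits immediately after word 18 ("to").
Base order: That student claimed that that critic suspected that a director heard that the restorer objected to the shipment at the hearing.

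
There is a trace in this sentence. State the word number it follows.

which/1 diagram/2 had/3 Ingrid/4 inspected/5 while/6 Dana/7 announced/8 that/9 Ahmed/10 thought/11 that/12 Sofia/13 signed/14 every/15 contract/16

5

The displaced element is "which diagram" (word 2).
It functions as the direct object of "inspected", so the gap sits immediately after word 5 ("inspected").
Base order: Ingrid had inspected which diagram while Dana announced that Ahmed thought that Sofia signed every contract.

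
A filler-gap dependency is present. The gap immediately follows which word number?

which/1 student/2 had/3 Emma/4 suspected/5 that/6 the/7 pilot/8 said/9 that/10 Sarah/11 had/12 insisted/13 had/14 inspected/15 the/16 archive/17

The displaced element is "which student" (word 2).
It is linked across 3 clause boundaries (that → that → Ø).
It functions as the subject of "inspected", so the gap sits immediately after word 13 ("insisted").
Base order: Emma had suspected that the pilot said that Sarah had insisted which student had inspected the archive.

13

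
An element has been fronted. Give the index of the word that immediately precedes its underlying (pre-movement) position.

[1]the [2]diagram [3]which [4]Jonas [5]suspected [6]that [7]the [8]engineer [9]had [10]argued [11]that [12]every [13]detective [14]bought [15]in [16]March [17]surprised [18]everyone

The displaced element is "the diagram" (word 2).
It is linked across 2 clause boundaries (that → that).
It functions as the direct object of "bought", so the gap sits immediately after word 14 ("bought").
Base order: Jonas suspected that the engineer had argued that every detective bought the diagram in March.

14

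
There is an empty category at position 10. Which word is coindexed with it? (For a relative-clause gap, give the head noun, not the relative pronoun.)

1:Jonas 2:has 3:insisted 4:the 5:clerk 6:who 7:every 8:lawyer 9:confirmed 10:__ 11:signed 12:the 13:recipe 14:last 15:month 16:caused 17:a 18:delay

The gap at 10 is the subject of "signed", inside a relative clause.
The relative pronoun is "who" (word 6); it is bound by the head noun immediately before it.
Its filler is the head noun "clerk", at word 5.

5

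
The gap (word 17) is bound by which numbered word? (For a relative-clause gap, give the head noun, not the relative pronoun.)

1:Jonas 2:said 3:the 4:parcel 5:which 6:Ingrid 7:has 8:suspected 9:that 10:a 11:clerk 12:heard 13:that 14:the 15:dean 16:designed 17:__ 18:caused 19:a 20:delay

4

The gap at 17 is the object of "designed", inside a relative clause.
The relative pronoun is "which" (word 5); it is bound by the head noun immediately before it.
Its filler is the head noun "parcel", at word 4.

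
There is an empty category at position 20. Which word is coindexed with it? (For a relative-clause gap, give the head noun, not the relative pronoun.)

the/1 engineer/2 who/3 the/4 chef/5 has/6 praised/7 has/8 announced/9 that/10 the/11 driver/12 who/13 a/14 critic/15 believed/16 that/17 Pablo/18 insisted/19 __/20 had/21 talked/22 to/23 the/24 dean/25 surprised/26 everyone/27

The gap at 20 is the subject of "talked", inside a relative clause.
The relative pronoun is "who" (word 13); it is bound by the head noun immediately before it.
Its filler is the head noun "driver", at word 12.

12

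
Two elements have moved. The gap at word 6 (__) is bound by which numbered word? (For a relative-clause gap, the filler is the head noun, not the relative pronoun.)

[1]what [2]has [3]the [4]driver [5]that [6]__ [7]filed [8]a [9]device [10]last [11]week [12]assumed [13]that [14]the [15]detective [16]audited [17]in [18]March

The marked gap is inside the relative clause, the subject of "filed".
Its filler is the head noun "driver" (via "that"), at word 4.
(The other dependency links word 1 to a gap after word 16.)

4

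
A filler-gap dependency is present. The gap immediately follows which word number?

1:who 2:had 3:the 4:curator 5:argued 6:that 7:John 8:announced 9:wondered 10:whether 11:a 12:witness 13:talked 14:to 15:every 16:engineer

The displaced element is "who" (word 1).
It is linked across 2 clause boundaries (that → Ø).
It functions as the subject of "wondered", so the gap sits immediately after word 8 ("announced").
Base order: The curator had argued that John announced who wondered whether a witness talked to every engineer.

8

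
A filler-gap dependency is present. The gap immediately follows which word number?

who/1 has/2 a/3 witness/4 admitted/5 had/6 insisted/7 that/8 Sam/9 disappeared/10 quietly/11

5

The displaced element is "who" (word 1).
It is linked across 1 clause boundary (Ø).
It functions as the subject of "insisted", so the gap sits immediately after word 5 ("admitted").
Base order: A witness has admitted that who had insisted that Sam disappeared quietly.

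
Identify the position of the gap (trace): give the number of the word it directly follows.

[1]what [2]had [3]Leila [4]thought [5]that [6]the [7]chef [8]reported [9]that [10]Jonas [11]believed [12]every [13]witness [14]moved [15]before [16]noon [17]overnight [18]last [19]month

14

The displaced element is "what" (word 1).
It is linked across 3 clause boundaries (that → that → Ø).
It functions as the direct object of "moved", so the gap sits immediately after word 14 ("moved").
Base order: Leila had thought that the chef reported that Jonas believed every witness moved what before noon overnight last month.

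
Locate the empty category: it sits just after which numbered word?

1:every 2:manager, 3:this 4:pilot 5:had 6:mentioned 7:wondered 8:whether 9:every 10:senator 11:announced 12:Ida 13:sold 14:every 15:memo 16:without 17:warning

The displaced element is "every manager" (word 2).
It is linked across 1 clause boundary (Ø).
It functions as the subject of "wondered", so the gap sits immediately after word 6 ("mentioned").
Base order: This pilot had mentioned every manager wondered whether every senator announced Ida sold every memo without warning.

6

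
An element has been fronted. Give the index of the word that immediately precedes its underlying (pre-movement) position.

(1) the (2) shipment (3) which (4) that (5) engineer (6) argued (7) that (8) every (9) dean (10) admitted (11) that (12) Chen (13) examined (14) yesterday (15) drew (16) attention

The displaced element is "the shipment" (word 2).
It is linked across 2 clause boundaries (that → that).
It functions as the direct object of "examined", so the gap sits immediately after word 13 ("examined").
Base order: That engineer argued that every dean admitted that Chen examined the shipment yesterday.

13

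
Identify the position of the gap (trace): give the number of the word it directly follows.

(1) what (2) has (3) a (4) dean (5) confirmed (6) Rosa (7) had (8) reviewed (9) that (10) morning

The displaced element is "what" (word 1).
It is linked across 1 clause boundary (Ø).
It functions as the direct object of "reviewed", so the gap sits immediately after word 8 ("reviewed").
Base order: A dean has confirmed Rosa had reviewed what that morning.

8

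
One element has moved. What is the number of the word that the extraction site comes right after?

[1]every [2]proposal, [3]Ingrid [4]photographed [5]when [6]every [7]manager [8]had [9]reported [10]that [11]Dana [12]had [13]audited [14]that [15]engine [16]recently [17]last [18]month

4

The displaced element is "every proposal" (word 2).
It functions as the direct object of "photographed", so the gap sits immediately after word 4 ("photographed").
Base order: Ingrid photographed every proposal when every manager had reported that Dana had audited that engine recently last month.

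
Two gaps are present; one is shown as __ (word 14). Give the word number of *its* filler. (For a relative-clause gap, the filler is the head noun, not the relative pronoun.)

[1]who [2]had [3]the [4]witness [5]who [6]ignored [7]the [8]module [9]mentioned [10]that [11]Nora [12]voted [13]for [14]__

1

The marked gap is the object of the preposition "for" of "voted".
Its filler is the fronted wh-phrase "who", at word 1.
(The other dependency links word 4 to a gap after word 5.)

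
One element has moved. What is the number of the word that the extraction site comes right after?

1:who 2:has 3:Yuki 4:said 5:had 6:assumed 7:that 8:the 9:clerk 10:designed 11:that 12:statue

The displaced element is "who" (word 1).
It is linked across 1 clause boundary (Ø).
It functions as the subject of "assumed", so the gap sits immediately after word 4 ("said").
Base order: Yuki has said that who had assumed that the clerk designed that statue.

4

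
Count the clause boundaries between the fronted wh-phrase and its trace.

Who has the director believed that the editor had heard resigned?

2

"who" is extracted from the subject of "resigned".
Boundaries crossed, outermost first: [that], [Ø] — 2 in total.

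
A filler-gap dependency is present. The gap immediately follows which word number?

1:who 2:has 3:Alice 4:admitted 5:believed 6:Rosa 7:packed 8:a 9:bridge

4

The displaced element is "who" (word 1).
It is linked across 1 clause boundary (Ø).
It functions as the subject of "believed", so the gap sits immediately after word 4 ("admitted").
Base order: Alice has admitted that who believed Rosa packed a bridge.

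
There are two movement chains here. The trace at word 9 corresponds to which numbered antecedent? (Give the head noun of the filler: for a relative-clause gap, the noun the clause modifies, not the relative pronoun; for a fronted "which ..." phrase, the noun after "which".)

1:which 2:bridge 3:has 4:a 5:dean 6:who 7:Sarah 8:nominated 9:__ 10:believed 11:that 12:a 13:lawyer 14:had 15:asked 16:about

The marked gap is inside the relative clause, the direct object of "nominated".
Its filler is the head noun "dean" (via "who"), at word 5.
(The other dependency links word 2 to a gap after word 16.)

5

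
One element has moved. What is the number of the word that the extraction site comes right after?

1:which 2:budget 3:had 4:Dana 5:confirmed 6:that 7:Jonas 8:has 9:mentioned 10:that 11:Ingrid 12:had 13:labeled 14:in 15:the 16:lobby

13

The displaced element is "which budget" (word 2).
It is linked across 2 clause boundaries (that → that).
It functions as the direct object of "labeled", so the gap sits immediately after word 13 ("labeled").
Base order: Dana had confirmed that Jonas has mentioned that Ingrid had labeled which budget in the lobby.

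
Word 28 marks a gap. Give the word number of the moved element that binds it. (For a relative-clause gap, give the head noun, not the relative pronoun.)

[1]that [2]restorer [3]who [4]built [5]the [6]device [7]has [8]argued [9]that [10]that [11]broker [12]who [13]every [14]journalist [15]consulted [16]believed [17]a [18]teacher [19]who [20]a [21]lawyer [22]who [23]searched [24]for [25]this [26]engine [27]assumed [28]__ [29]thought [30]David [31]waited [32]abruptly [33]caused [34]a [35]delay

18

The gap at 28 is the subject of "thought", inside a relative clause.
The relative pronoun is "who" (word 19); it is bound by the head noun immediately before it.
Its filler is the head noun "teacher", at word 18.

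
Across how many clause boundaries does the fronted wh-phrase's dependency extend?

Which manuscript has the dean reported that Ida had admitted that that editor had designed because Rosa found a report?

"which manuscript" is extracted from the object of "designed".
Boundaries crossed, outermost first: [that], [that] — 2 in total.

2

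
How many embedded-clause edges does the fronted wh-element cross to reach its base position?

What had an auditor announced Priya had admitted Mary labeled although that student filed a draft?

2

"what" is extracted from the object of "labeled".
Boundaries crossed, outermost first: [Ø], [Ø] — 2 in total.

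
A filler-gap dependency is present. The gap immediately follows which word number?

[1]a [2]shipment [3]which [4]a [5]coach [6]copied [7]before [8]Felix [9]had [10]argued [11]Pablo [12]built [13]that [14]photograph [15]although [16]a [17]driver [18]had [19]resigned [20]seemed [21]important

The displaced element is "a shipment" (word 2).
It functions as the direct object of "copied", so the gap sits immediately after word 6 ("copied").
Base order: A coach copied a shipment before Felix had argued Pablo built that photograph although a driver had resigned.

6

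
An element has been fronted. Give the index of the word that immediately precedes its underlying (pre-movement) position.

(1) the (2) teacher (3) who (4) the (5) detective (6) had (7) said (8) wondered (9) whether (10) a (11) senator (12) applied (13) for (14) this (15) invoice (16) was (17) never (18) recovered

The displaced element is "the teacher" (word 2).
It is linked across 1 clause boundary (Ø).
It functions as the subject of "wondered", so the gap sits immediately after word 7 ("said").
Base order: The detective had said that the teacher wondered whether a senator applied for this invoice.

7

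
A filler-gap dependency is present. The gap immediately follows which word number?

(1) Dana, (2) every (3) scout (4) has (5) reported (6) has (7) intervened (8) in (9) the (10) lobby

The displaced element is "Dana" (word 1).
It is linked across 1 clause boundary (Ø).
It functions as the subject of "intervened", so the gap sits immediately after word 5 ("reported").
Base order: Every scout has reported that Dana has intervened in the lobby.

5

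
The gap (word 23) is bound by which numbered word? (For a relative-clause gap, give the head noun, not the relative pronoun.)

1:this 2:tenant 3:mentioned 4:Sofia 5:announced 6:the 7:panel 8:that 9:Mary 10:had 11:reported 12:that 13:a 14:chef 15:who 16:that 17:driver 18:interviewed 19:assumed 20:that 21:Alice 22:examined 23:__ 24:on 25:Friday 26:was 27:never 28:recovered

The gap at 23 is the object of "examined", inside a relative clause.
The relative pronoun is "that" (word 8); it is bound by the head noun immediately before it.
Its filler is the head noun "panel", at word 7.

7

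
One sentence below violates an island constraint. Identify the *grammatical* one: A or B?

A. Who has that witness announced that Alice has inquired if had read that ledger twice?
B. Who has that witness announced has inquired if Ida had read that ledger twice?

B

In A, the wh-phrase is extracted from inside a wh-island (introduced by "if"), which blocks movement.
In B, the extraction path crosses only that-complement boundaries, which are transparent.
So B is grammatical.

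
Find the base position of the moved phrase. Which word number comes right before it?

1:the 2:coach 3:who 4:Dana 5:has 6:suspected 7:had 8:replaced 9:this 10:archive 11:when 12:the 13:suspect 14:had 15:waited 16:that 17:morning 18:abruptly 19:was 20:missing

6

The displaced element is "the coach" (word 2).
It is linked across 1 clause boundary (Ø).
It functions as the subject of "replaced", so the gap sits immediately after word 6 ("suspected").
Base order: Dana has suspected the coach had replaced this archive when the suspect had waited that morning abruptly.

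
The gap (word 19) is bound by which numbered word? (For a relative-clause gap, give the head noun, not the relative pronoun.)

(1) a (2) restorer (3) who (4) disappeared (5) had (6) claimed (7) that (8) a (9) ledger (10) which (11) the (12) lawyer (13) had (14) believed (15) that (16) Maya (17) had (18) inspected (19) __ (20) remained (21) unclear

9

The gap at 19 is the object of "inspected", inside a relative clause.
The relative pronoun is "which" (word 10); it is bound by the head noun immediately before it.
Its filler is the head noun "ledger", at word 9.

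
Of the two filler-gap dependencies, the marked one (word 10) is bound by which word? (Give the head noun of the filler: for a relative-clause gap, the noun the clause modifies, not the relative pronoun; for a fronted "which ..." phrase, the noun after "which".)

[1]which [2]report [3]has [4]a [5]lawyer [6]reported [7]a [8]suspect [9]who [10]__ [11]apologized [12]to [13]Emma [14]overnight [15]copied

8

The marked gap is inside the relative clause, the subject of "apologized".
Its filler is the head noun "suspect" (via "who"), at word 8.
(The other dependency links word 2 to a gap after word 15.)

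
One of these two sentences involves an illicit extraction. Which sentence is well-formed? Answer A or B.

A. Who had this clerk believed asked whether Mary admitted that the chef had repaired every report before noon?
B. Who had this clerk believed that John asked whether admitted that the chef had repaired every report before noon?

A

In B, the wh-phrase is extracted from inside a wh-island (introduced by "whether"), which blocks movement.
In A, the extraction path crosses only that-complement boundaries, which are transparent.
So A is grammatical.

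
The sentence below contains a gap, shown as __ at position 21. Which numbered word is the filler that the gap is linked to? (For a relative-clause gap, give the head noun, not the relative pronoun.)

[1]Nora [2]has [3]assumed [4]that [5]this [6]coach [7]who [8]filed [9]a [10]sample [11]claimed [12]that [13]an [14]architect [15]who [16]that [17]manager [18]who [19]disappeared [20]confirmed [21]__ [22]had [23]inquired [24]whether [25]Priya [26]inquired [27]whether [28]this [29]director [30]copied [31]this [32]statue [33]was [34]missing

The gap at 21 is the subject of "inquired", inside a relative clause.
The relative pronoun is "who" (word 15); it is bound by the head noun immediately before it.
Its filler is the head noun "architect", at word 14.

14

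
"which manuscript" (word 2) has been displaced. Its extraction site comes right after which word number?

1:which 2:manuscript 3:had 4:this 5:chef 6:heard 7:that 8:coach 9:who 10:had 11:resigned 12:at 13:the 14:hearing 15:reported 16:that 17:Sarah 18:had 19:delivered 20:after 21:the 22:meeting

19

The displaced element is "which manuscript" (word 2).
It is linked across 2 clause boundaries (Ø → that).
It functions as the direct object of "delivered", so the gap sits immediately after word 19 ("delivered").
Base order: This chef had heard that coach who had resigned at the hearing reported that Sarah had delivered which manuscript after the meeting.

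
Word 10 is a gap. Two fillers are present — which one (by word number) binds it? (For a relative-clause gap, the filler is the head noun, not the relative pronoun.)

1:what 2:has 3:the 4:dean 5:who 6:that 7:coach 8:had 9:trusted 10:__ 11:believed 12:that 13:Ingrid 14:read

The marked gap is inside the relative clause, the direct object of "trusted".
Its filler is the head noun "dean" (via "who"), at word 4.
(The other dependency links word 1 to a gap after word 14.)

4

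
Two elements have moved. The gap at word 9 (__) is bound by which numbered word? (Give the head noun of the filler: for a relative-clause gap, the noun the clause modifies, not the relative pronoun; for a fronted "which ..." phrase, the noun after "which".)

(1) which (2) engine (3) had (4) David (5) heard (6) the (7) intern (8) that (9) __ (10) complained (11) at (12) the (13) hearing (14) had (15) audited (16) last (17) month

The marked gap is inside the relative clause, the subject of "complained".
Its filler is the head noun "intern" (via "that"), at word 7.
(The other dependency links word 2 to a gap after word 15.)

7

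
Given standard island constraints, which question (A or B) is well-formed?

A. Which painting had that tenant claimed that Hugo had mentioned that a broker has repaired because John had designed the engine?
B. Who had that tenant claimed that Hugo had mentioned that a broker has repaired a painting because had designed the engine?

A

In B, the wh-phrase is extracted from inside an adjunct island (introduced by "because"), which blocks movement.
In A, the extraction path crosses only that-complement boundaries, which are transparent.
So A is grammatical.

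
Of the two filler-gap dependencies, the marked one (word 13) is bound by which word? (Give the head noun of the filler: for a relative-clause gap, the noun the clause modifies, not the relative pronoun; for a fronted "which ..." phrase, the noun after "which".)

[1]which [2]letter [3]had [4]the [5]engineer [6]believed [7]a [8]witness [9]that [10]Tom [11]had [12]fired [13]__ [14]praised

The marked gap is inside the relative clause, the direct object of "fired".
Its filler is the head noun "witness" (via "that"), at word 8.
(The other dependency links word 2 to a gap after word 14.)

8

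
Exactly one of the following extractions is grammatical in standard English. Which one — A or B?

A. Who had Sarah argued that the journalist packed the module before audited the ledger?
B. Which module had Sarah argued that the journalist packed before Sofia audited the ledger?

B

In A, the wh-phrase is extracted from inside an adjunct island (introduced by "before"), which blocks movement.
In B, the extraction path crosses only that-complement boundaries, which are transparent.
So B is grammatical.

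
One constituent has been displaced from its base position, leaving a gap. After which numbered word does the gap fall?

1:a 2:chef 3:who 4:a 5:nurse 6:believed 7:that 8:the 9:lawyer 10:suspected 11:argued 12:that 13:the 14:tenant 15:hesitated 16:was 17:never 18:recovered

10

The displaced element is "a chef" (word 2).
It is linked across 2 clause boundaries (that → Ø).
It functions as the subject of "argued", so the gap sits immediately after word 10 ("suspected").
Base order: A nurse believed that the lawyer suspected a chef argued that the tenant hesitated.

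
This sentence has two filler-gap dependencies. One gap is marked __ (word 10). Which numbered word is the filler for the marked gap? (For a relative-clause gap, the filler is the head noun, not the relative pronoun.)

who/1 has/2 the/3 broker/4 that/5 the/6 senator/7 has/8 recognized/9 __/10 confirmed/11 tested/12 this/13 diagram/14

4

The marked gap is inside the relative clause, the direct object of "recognized".
Its filler is the head noun "broker" (via "that"), at word 4.
(The other dependency links word 1 to a gap after word 11.)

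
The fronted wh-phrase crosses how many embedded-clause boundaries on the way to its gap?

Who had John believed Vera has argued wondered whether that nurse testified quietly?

"who" is extracted from the subject of "wondered".
Boundaries crossed, outermost first: [Ø], [Ø] — 2 in total.

2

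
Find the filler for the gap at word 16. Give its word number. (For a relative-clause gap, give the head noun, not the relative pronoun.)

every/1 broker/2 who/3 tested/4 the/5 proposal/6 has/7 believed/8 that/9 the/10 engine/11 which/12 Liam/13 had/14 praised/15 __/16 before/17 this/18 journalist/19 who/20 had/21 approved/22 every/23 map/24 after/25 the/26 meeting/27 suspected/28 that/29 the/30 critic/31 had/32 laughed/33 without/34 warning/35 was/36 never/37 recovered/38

11

The gap at 16 is the object of "praised", inside a relative clause.
The relative pronoun is "which" (word 12); it is bound by the head noun immediately before it.
Its filler is the head noun "engine", at word 11.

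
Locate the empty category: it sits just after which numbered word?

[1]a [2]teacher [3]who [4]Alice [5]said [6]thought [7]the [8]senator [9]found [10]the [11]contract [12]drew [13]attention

5

The displaced element is "a teacher" (word 2).
It is linked across 1 clause boundary (Ø).
It functions as the subject of "thought", so the gap sits immediately after word 5 ("said").
Base order: Alice said a teacher thought the senator found the contract.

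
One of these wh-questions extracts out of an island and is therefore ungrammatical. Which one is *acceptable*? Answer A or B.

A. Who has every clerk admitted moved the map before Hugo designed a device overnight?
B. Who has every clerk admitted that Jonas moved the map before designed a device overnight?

A

In B, the wh-phrase is extracted from inside an adjunct island (introduced by "before"), which blocks movement.
In A, the extraction path crosses only that-complement boundaries, which are transparent.
So A is grammatical.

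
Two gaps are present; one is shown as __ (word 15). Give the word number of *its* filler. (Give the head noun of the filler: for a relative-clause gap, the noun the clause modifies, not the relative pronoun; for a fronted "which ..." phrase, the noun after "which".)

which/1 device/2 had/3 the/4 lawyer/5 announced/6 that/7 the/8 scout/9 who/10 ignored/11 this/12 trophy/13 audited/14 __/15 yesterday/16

2

The marked gap is the direct object of "audited".
Its filler is the fronted wh-phrase "which device", at word 2.
(The other dependency links word 9 to a gap after word 10.)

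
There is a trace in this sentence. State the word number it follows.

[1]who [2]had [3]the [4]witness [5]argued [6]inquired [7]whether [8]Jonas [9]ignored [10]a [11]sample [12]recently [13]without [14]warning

The displaced element is "who" (word 1).
It is linked across 1 clause boundary (Ø).
It functions as the subject of "inquired", so the gap sits immediately after word 5 ("argued").
Base order: The witness had argued who inquired whether Jonas ignored a sample recently without warning.

5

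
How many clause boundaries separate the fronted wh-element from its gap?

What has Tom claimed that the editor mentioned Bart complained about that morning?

"what" is extracted from the PP object of "complained".
Boundaries crossed, outermost first: [that], [Ø] — 2 in total.

2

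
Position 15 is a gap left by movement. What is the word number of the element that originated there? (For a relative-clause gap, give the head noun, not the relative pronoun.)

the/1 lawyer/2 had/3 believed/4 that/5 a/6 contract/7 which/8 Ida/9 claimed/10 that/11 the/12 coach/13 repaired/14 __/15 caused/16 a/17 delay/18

7

The gap at 15 is the object of "repaired", inside a relative clause.
The relative pronoun is "which" (word 8); it is bound by the head noun immediately before it.
Its filler is the head noun "contract", at word 7.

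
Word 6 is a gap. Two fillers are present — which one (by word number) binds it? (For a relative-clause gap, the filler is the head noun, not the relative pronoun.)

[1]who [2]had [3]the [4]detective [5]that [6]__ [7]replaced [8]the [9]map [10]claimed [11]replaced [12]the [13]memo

The marked gap is inside the relative clause, the subject of "replaced".
Its filler is the head noun "detective" (via "that"), at word 4.
(The other dependency links word 1 to a gap after word 10.)

4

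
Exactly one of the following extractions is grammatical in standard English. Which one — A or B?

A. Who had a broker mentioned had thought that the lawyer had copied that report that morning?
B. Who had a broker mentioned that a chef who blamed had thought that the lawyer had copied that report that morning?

A

In B, the wh-phrase is extracted from inside a complex-NP island (relative clause) (introduced by "who"), which blocks movement.
In A, the extraction path crosses only that-complement boundaries, which are transparent.
So A is grammatical.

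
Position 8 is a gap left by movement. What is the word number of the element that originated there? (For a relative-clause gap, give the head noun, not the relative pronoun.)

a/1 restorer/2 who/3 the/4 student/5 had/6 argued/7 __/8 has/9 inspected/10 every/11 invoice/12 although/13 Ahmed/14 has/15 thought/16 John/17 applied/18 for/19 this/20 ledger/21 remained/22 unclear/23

The gap at 8 is the subject of "inspected", inside a relative clause.
The relative pronoun is "who" (word 3); it is bound by the head noun immediately before it.
Its filler is the head noun "restorer", at word 2.

2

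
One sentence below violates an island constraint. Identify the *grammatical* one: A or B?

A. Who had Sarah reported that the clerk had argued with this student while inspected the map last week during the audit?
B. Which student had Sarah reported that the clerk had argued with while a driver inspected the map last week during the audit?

B

In A, the wh-phrase is extracted from inside an adjunct island (introduced by "while"), which blocks movement.
In B, the extraction path crosses only that-complement boundaries, which are transparent.
So B is grammatical.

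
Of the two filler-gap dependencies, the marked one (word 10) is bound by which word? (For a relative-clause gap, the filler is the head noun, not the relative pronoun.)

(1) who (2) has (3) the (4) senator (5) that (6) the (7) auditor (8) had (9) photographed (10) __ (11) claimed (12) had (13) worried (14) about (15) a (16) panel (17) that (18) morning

The marked gap is inside the relative clause, the direct object of "photographed".
Its filler is the head noun "senator" (via "that"), at word 4.
(The other dependency links word 1 to a gap after word 11.)

4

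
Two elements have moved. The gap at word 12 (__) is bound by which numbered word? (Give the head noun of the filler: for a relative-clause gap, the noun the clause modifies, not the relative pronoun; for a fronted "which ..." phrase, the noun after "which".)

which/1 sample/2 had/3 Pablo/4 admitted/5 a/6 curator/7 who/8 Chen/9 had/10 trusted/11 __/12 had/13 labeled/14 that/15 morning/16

The marked gap is inside the relative clause, the direct object of "trusted".
Its filler is the head noun "curator" (via "who"), at word 7.
(The other dependency links word 2 to a gap after word 14.)

7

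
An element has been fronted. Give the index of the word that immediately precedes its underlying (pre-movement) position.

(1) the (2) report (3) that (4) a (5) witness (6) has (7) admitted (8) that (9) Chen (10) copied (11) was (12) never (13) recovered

10

The displaced element is "the report" (word 2).
It is linked across 1 clause boundary (that).
It functions as the direct object of "copied", so the gap sits immediately after word 10 ("copied").
Base order: A witness has admitted that Chen copied the report.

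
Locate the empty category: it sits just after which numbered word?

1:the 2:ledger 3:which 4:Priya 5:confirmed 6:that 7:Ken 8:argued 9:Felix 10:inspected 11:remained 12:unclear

10

The displaced element is "the ledger" (word 2).
It is linked across 2 clause boundaries (that → Ø).
It functions as the direct object of "inspected", so the gap sits immediately after word 10 ("inspected").
Base order: Priya confirmed that Ken argued Felix inspected the ledger.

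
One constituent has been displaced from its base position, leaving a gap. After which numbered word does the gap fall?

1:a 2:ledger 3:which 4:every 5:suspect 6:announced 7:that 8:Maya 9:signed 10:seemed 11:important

9

The displaced element is "a ledger" (word 2).
It is linked across 1 clause boundary (that).
It functions as the direct object of "signed", so the gap sits immediately after word 9 ("signed").
Base order: Every suspect announced that Maya signed a ledger.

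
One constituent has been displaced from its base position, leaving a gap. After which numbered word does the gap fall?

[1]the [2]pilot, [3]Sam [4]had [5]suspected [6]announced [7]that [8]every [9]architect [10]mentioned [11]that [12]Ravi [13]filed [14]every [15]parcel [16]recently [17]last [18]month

5

The displaced element is "the pilot" (word 2).
It is linked across 1 clause boundary (Ø).
It functions as the subject of "announced", so the gap sits immediately after word 5 ("suspected").
Base order: Sam had suspected that the pilot announced that every architect mentioned that Ravi filed every parcel recently last month.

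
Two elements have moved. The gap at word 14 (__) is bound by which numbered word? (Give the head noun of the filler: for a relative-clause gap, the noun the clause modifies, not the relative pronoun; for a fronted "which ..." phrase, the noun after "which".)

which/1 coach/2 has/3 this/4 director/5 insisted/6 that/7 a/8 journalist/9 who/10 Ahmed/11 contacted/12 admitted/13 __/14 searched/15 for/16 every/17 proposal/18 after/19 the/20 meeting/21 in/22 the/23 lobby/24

The marked gap is the subject of "searched".
Its filler is the fronted wh-phrase "which coach", at word 2.
(The other dependency links word 9 to a gap after word 12.)

2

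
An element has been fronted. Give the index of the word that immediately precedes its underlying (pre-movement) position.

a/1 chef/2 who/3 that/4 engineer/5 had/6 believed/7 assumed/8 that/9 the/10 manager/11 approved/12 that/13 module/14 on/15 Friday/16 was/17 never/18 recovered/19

The displaced element is "a chef" (word 2).
It is linked across 1 clause boundary (Ø).
It functions as the subject of "assumed", so the gap sits immediately after word 7 ("believed").
Base order: That engineer had believed that a chef assumed that the manager approved that module on Friday.

7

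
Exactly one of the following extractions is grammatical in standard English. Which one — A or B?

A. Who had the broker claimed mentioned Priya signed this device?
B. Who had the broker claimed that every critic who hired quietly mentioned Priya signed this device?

A

In B, the wh-phrase is extracted from inside a complex-NP island (relative clause) (introduced by "who"), which blocks movement.
In A, the extraction path crosses only that-complement boundaries, which are transparent.
So A is grammatical.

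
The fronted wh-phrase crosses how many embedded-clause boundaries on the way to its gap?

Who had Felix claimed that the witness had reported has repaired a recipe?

2

"who" is extracted from the subject of "repaired".
Boundaries crossed, outermost first: [that], [Ø] — 2 in total.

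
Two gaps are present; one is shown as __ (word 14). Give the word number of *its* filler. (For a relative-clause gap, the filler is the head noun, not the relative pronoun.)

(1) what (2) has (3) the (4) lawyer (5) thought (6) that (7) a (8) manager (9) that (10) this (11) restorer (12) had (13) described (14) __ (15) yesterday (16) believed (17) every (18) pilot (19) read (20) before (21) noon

The marked gap is inside the relative clause, the direct object of "described".
Its filler is the head noun "manager" (via "that"), at word 8.
(The other dependency links word 1 to a gap after word 19.)

8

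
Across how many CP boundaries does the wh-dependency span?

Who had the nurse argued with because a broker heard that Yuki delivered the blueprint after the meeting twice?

0

"who" originates inside the matrix clause — no clause boundary is crossed.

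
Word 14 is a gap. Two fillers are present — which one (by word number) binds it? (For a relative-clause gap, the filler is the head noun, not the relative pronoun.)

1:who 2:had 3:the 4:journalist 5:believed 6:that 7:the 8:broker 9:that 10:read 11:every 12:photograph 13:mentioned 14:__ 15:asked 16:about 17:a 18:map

The marked gap is the subject of "asked".
Its filler is the fronted wh-phrase "who", at word 1.
(The other dependency links word 8 to a gap after word 9.)

1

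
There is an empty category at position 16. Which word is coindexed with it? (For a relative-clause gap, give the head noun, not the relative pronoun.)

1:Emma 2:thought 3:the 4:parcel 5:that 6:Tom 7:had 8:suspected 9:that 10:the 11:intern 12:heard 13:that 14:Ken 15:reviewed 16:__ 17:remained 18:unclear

The gap at 16 is the object of "reviewed", inside a relative clause.
The relative pronoun is "that" (word 5); it is bound by the head noun immediately before it.
Its filler is the head noun "parcel", at word 4.

4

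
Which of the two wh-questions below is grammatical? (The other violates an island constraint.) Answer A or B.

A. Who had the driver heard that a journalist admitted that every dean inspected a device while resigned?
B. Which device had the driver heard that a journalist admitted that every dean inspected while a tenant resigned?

In A, the wh-phrase is extracted from inside an adjunct island (introduced by "while"), which blocks movement.
In B, the extraction path crosses only that-complement boundaries, which are transparent.
So B is grammatical.

B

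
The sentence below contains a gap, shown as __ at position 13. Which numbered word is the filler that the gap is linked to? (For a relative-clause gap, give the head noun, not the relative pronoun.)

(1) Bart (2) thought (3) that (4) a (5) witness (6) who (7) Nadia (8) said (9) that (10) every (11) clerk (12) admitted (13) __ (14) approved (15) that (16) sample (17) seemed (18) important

The gap at 13 is the subject of "approved", inside a relative clause.
The relative pronoun is "who" (word 6); it is bound by the head noun immediately before it.
Its filler is the head noun "witness", at word 5.

5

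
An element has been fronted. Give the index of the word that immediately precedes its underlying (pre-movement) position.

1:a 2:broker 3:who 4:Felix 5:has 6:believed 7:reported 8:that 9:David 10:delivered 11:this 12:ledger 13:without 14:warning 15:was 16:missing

The displaced element is "a broker" (word 2).
It is linked across 1 clause boundary (Ø).
It functions as the subject of "reported", so the gap sits immediately after word 6 ("believed").
Base order: Felix has believed that a broker reported that David delivered this ledger without warning.

6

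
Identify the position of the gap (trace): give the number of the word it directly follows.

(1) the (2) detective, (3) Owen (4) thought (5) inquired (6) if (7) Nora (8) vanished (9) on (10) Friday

4

The displaced element is "the detective" (word 2).
It is linked across 1 clause boundary (Ø).
It functions as the subject of "inquired", so the gap sits immediately after word 4 ("thought").
Base order: Owen thought that the detective inquired if Nora vanished on Friday.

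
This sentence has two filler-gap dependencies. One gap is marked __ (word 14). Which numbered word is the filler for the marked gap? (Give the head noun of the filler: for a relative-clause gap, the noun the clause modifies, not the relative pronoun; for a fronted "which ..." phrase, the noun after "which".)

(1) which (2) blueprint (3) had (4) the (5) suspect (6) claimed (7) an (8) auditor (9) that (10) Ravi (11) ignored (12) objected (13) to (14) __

2

The marked gap is the object of the preposition "to" of "objected".
Its filler is the fronted wh-phrase "which blueprint", at word 2.
(The other dependency links word 8 to a gap after word 11.)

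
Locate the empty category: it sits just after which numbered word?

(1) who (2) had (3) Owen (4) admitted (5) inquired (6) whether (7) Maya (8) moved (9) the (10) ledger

4

The displaced element is "who" (word 1).
It is linked across 1 clause boundary (Ø).
It functions as the subject of "inquired", so the gap sits immediately after word 4 ("admitted").
Base order: Owen had admitted that who inquired whether Maya moved the ledger.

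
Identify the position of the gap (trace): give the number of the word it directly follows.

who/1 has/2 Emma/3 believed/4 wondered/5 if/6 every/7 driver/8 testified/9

4

The displaced element is "who" (word 1).
It is linked across 1 clause boundary (Ø).
It functions as the subject of "wondered", so the gap sits immediately after word 4 ("believed").
Base order: Emma has believed that who wondered if every driver testified.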